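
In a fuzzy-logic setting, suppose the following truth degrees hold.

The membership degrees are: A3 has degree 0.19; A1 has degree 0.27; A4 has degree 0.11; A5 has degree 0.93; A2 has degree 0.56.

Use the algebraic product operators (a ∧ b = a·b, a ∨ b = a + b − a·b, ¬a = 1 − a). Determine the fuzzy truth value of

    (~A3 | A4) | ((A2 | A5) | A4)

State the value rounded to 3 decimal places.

0.995

~A3 = 1 − 0.1900 = 0.8100
~A3 | A4 = a + b − a·b on (0.8100, 0.1100) = 0.8309
A2 | A5 = a + b − a·b on (0.5600, 0.9300) = 0.9692
(A2 | A5) | A4 = a + b − a·b on (0.9692, 0.1100) = 0.9726
(~A3 | A4) | ((A2 | A5) | A4) = a + b − a·b on (0.8309, 0.9726) = 0.9954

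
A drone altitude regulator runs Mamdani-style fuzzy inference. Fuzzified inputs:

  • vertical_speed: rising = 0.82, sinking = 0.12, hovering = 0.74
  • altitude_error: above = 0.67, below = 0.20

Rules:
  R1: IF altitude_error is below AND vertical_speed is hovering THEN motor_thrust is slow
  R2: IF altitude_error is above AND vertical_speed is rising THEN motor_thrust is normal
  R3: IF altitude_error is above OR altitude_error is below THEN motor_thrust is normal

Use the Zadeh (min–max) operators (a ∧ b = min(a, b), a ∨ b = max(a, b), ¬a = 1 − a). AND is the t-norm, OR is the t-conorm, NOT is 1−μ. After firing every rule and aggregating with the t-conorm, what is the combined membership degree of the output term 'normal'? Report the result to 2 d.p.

0.67

R1: below=0.20, hovering=0.74; AND[min(a, b)] → w = 0.20
R2: above=0.67, rising=0.82; AND[min(a, b)] → w = 0.67
R3: above=0.67, below=0.20; OR[max(a, b)] → w = 0.67
Rules with consequent 'normal': {R2, R3} → strengths 0.67, 0.67
Aggregate via t-conorm [max(a, b)]: 0.67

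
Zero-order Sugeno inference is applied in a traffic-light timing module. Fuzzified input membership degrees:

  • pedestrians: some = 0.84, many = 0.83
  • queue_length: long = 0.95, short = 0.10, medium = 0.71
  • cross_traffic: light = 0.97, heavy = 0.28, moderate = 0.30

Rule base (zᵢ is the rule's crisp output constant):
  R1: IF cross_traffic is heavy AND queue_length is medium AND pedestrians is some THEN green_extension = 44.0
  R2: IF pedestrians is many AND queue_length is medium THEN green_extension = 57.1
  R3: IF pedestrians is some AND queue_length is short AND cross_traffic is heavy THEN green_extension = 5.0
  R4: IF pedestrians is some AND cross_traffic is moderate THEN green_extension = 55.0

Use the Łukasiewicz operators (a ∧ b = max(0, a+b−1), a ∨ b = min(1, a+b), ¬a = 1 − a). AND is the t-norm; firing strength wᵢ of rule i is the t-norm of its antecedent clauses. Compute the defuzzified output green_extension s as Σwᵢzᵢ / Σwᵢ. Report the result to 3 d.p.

56.668

R1 (z=44.0): heavy=0.28, medium=0.71, some=0.84; AND[max(0, a+b−1)] → w = 0.00
R2 (z=57.1): many=0.83, medium=0.71; AND[max(0, a+b−1)] → w = 0.54
R3 (z=5.0): some=0.84, short=0.10, heavy=0.28; AND[max(0, a+b−1)] → w = 0.00
R4 (z=55.0): some=0.84, moderate=0.30; AND[max(0, a+b−1)] → w = 0.14
Weighted average = (0.00·44.0 + 0.54·57.1 + 0.00·5.0 + 0.14·55.0) / (0.00 + 0.54 + 0.00 + 0.14)
  = 38.5340 / 0.6800 = 56.668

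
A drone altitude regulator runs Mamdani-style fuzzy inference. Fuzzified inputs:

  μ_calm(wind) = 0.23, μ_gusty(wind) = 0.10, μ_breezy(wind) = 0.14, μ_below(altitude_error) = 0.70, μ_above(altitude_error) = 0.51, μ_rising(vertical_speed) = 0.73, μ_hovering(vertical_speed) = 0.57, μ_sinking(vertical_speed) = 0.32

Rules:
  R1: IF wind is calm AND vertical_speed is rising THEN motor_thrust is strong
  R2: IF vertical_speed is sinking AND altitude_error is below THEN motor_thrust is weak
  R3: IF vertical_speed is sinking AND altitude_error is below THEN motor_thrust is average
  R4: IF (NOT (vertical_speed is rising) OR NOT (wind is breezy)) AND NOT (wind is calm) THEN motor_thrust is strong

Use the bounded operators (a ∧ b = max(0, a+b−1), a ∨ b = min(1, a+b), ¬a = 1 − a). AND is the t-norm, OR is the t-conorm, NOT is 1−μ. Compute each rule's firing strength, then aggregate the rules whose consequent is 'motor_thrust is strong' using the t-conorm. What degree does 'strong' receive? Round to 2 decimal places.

0.77

R1: calm=0.23, rising=0.73; AND[max(0, a+b−1)] → w = 0.00
R2: sinking=0.32, below=0.70; AND[max(0, a+b−1)] → w = 0.02
R3: sinking=0.32, below=0.70; AND[max(0, a+b−1)] → w = 0.02
R4: (¬rising=1−0.73=0.27 OR ¬breezy=1−0.14=0.86) = 1.00; AND[max(0, a+b−1)] with ¬calm=1−0.23=0.77 → w = 0.77
Rules with consequent 'strong': {R1, R4} → strengths 0.00, 0.77
Aggregate via t-conorm [min(1, a+b)]: 0.77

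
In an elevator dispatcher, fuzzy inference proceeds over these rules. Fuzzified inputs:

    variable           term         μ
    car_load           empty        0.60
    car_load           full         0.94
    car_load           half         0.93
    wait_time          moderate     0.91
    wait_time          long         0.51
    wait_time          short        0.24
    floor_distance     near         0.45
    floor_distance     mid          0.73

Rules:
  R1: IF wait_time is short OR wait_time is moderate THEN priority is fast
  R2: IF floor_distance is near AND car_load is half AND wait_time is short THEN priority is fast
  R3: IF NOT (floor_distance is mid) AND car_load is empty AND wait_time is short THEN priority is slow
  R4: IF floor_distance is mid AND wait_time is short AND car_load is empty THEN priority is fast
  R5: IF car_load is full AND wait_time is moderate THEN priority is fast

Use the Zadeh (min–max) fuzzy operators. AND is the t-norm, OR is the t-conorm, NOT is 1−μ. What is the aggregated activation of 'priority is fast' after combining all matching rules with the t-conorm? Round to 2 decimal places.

R1: short=0.24, moderate=0.91; OR[max(a, b)] → w = 0.91
R2: near=0.45, half=0.93, short=0.24; AND[min(a, b)] → w = 0.24
R3: ¬mid=1−0.73=0.27, empty=0.60, short=0.24; AND[min(a, b)] → w = 0.24
R4: mid=0.73, short=0.24, empty=0.60; AND[min(a, b)] → w = 0.24
R5: full=0.94, moderate=0.91; AND[min(a, b)] → w = 0.91
Rules with consequent 'fast': {R1, R2, R4, R5} → strengths 0.91, 0.24, 0.24, 0.91
Aggregate via t-conorm [max(a, b)]: 0.91

0.91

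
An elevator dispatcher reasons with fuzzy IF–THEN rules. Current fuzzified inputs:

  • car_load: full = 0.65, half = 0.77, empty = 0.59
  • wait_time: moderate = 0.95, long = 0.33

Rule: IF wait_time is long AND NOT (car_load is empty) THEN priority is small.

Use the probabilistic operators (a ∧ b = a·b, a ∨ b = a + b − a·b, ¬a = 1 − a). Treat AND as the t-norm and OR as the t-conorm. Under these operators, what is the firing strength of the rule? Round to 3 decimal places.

firing strength: long=0.33, ¬empty=1−0.59=0.41; AND[a·b] → w = 0.1353

0.135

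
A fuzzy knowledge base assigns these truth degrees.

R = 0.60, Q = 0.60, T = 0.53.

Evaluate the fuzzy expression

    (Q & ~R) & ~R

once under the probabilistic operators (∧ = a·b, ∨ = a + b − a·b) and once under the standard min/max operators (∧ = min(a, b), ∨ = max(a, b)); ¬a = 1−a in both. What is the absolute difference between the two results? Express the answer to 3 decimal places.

Under probabilistic:
  ~R = 1 − 0.6000 = 0.4000
  Q & ~R = a·b on (0.6000, 0.4000) = 0.2400
  ~R = 1 − 0.6000 = 0.4000
  (Q & ~R) & ~R = a·b on (0.2400, 0.4000) = 0.0960
  → value = 0.0960
Under standard min/max:
  ~R = 1 − 0.60 = 0.40
  Q & ~R = min(a, b) on (0.60, 0.40) = 0.40
  ~R = 1 − 0.60 = 0.40
  (Q & ~R) & ~R = min(a, b) on (0.40, 0.40) = 0.40
  → value = 0.4000
|0.0960 − 0.4000| = 0.304

0.304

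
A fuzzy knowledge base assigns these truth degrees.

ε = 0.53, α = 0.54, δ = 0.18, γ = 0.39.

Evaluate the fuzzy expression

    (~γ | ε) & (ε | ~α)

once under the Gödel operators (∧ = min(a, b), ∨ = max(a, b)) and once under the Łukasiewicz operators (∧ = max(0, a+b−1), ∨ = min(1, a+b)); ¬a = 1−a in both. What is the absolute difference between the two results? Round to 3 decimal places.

0.460

Under Gödel:
  ~γ = 1 − 0.39 = 0.61
  ~γ | ε = max(a, b) on (0.61, 0.53) = 0.61
  ~α = 1 − 0.54 = 0.46
  ε | ~α = max(a, b) on (0.53, 0.46) = 0.53
  (~γ | ε) & (ε | ~α) = min(a, b) on (0.61, 0.53) = 0.53
  → value = 0.5300
Under Łukasiewicz:
  ~γ = 1 − 0.39 = 0.61
  ~γ | ε = min(1, a+b) on (0.61, 0.53) = 1.00
  ~α = 1 − 0.54 = 0.46
  ε | ~α = min(1, a+b) on (0.53, 0.46) = 0.99
  (~γ | ε) & (ε | ~α) = max(0, a+b−1) on (1.00, 0.99) = 0.99
  → value = 0.9900
|0.5300 − 0.9900| = 0.460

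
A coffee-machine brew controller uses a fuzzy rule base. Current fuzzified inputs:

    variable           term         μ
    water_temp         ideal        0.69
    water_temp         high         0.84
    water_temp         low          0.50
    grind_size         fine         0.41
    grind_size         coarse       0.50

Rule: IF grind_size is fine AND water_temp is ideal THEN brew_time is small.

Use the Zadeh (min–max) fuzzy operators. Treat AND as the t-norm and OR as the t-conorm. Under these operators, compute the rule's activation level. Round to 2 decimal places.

firing strength: fine=0.41, ideal=0.69; AND[min(a, b)] → w = 0.41

0.41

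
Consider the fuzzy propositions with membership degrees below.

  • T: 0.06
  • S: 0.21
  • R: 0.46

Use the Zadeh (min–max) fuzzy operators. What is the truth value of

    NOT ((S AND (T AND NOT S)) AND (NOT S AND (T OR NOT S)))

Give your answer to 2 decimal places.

0.94

NOT S = 1 − 0.21 = 0.79
T AND NOT S = min(a, b) on (0.06, 0.79) = 0.06
S AND (T AND NOT S) = min(a, b) on (0.21, 0.06) = 0.06
NOT S = 1 − 0.21 = 0.79
NOT S = 1 − 0.21 = 0.79
T OR NOT S = max(a, b) on (0.06, 0.79) = 0.79
NOT S AND (T OR NOT S) = min(a, b) on (0.79, 0.79) = 0.79
(S AND (T AND NOT S)) AND (NOT S AND (T OR NOT S)) = min(a, b) on (0.06, 0.79) = 0.06
NOT ((S AND (T AND NOT S)) AND (NOT S AND (T OR NOT S))) = 1 − 0.06 = 0.94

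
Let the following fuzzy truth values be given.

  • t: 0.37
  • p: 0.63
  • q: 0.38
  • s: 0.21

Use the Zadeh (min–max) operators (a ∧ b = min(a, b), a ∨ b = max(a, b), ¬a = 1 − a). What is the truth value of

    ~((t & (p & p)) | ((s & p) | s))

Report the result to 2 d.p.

0.63

p & p = min(a, b) on (0.63, 0.63) = 0.63
t & (p & p) = min(a, b) on (0.37, 0.63) = 0.37
s & p = min(a, b) on (0.21, 0.63) = 0.21
(s & p) | s = max(a, b) on (0.21, 0.21) = 0.21
(t & (p & p)) | ((s & p) | s) = max(a, b) on (0.37, 0.21) = 0.37
~((t & (p & p)) | ((s & p) | s)) = 1 − 0.37 = 0.63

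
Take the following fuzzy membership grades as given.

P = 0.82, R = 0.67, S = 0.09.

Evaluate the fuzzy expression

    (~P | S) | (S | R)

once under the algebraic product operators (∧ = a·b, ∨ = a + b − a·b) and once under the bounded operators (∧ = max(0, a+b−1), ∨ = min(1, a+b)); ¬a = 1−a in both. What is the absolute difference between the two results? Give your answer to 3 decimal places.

Under algebraic product:
  ~P = 1 − 0.8200 = 0.1800
  ~P | S = a + b − a·b on (0.1800, 0.0900) = 0.2538
  S | R = a + b − a·b on (0.0900, 0.6700) = 0.6997
  (~P | S) | (S | R) = a + b − a·b on (0.2538, 0.6997) = 0.7759
  → value = 0.7759
Under bounded:
  ~P = 1 − 0.82 = 0.18
  ~P | S = min(1, a+b) on (0.18, 0.09) = 0.27
  S | R = min(1, a+b) on (0.09, 0.67) = 0.76
  (~P | S) | (S | R) = min(1, a+b) on (0.27, 0.76) = 1.00
  → value = 1.0000
|0.7759 − 1.0000| = 0.224

0.224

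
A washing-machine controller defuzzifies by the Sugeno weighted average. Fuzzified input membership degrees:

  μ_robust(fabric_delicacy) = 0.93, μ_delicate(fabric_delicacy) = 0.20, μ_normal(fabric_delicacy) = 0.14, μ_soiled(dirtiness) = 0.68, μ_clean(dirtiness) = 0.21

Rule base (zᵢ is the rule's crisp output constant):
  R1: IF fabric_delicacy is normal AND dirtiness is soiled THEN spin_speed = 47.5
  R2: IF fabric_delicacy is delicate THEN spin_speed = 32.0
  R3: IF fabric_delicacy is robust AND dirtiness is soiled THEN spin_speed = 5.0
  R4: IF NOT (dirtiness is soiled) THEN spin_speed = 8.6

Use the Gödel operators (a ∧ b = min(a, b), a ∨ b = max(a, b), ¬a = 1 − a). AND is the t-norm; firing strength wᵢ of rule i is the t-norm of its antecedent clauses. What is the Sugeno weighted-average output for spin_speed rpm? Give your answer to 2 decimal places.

R1 (z=47.5): normal=0.14, soiled=0.68; AND[min(a, b)] → w = 0.14
R2 (z=32.0): delicate=0.20 → w = 0.20
R3 (z=5.0): robust=0.93, soiled=0.68; AND[min(a, b)] → w = 0.68
R4 (z=8.6): ¬soiled=1−0.68=0.32 → w = 0.32
Weighted average = (0.14·47.5 + 0.20·32.0 + 0.68·5.0 + 0.32·8.6) / (0.14 + 0.20 + 0.68 + 0.32)
  = 19.2020 / 1.3400 = 14.33

14.33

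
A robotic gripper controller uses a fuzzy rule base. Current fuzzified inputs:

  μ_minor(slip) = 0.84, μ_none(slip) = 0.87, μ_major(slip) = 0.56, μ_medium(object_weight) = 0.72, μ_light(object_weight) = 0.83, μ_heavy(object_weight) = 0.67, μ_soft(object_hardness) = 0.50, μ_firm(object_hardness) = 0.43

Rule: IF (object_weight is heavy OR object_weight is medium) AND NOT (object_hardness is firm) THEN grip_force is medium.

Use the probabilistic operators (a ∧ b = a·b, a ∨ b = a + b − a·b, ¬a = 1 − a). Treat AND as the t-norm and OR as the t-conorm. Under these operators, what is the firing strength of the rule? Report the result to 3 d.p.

firing strength: (heavy=0.67 OR medium=0.72) = 0.9076; AND[a·b] with ¬firm=1−0.43=0.57 → w = 0.5173

0.517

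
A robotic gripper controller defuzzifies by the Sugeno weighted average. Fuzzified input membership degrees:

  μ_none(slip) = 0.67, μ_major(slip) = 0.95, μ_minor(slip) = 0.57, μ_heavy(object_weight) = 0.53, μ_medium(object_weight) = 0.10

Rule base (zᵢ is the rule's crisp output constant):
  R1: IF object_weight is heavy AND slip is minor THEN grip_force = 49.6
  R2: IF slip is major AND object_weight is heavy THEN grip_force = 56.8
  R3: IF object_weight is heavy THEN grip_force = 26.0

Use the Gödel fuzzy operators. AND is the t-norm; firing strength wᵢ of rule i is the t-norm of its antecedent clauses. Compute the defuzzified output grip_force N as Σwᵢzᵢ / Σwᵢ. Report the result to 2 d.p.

R1 (z=49.6): heavy=0.53, minor=0.57; AND[min(a, b)] → w = 0.53
R2 (z=56.8): major=0.95, heavy=0.53; AND[min(a, b)] → w = 0.53
R3 (z=26.0): heavy=0.53 → w = 0.53
Weighted average = (0.53·49.6 + 0.53·56.8 + 0.53·26.0) / (0.53 + 0.53 + 0.53)
  = 70.1720 / 1.5900 = 44.13

44.13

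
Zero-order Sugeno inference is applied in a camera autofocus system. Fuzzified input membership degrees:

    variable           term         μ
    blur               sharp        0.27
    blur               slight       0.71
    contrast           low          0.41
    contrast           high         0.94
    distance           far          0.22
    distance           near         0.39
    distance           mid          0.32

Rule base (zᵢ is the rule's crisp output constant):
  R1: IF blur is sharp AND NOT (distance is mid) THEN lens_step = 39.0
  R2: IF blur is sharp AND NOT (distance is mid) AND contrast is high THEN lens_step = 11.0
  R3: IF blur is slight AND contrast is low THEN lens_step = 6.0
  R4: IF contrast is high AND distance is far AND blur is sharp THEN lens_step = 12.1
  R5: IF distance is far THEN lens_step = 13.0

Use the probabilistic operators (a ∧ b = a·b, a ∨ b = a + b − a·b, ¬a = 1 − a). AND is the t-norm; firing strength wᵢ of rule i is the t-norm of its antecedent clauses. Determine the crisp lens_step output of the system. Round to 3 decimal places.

R1 (z=39.0): sharp=0.27, ¬mid=1−0.32=0.68; AND[a·b] → w = 0.1836
R2 (z=11.0): sharp=0.27, ¬mid=1−0.32=0.68, high=0.94; AND[a·b] → w = 0.1726
R3 (z=6.0): slight=0.71, low=0.41; AND[a·b] → w = 0.2911
R4 (z=12.1): high=0.94, far=0.22, sharp=0.27; AND[a·b] → w = 0.0558
R5 (z=13.0): far=0.22 → w = 0.2200
Weighted average = (0.1836·39.0 + 0.1726·11.0 + 0.2911·6.0 + 0.0558·12.1 + 0.2200·13.0) / (0.1836 + 0.1726 + 0.2911 + 0.0558 + 0.2200)
  = 14.3410 / 0.9231 = 15.535

15.535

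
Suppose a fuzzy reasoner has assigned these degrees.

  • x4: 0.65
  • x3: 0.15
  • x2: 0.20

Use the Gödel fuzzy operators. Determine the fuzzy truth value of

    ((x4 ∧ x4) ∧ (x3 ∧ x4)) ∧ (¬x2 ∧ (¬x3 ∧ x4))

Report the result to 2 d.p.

0.15

x4 ∧ x4 = min(a, b) on (0.65, 0.65) = 0.65
x3 ∧ x4 = min(a, b) on (0.15, 0.65) = 0.15
(x4 ∧ x4) ∧ (x3 ∧ x4) = min(a, b) on (0.65, 0.15) = 0.15
¬x2 = 1 − 0.20 = 0.80
¬x3 = 1 − 0.15 = 0.85
¬x3 ∧ x4 = min(a, b) on (0.85, 0.65) = 0.65
¬x2 ∧ (¬x3 ∧ x4) = min(a, b) on (0.80, 0.65) = 0.65
((x4 ∧ x4) ∧ (x3 ∧ x4)) ∧ (¬x2 ∧ (¬x3 ∧ x4)) = min(a, b) on (0.15, 0.65) = 0.15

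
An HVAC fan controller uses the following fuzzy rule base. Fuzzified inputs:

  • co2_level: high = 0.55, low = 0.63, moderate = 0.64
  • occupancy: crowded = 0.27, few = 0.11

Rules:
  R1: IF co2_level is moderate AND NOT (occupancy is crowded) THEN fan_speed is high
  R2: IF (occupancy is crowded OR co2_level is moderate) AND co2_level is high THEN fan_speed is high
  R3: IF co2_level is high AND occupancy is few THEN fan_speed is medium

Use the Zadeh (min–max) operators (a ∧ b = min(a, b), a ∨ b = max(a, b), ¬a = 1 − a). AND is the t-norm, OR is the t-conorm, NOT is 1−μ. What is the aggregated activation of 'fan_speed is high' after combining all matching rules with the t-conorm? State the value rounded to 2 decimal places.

R1: moderate=0.64, ¬crowded=1−0.27=0.73; AND[min(a, b)] → w = 0.64
R2: (crowded=0.27 OR moderate=0.64) = 0.64; AND[min(a, b)] with high=0.55 → w = 0.55
R3: high=0.55, few=0.11; AND[min(a, b)] → w = 0.11
Rules with consequent 'high': {R1, R2} → strengths 0.64, 0.55
Aggregate via t-conorm [max(a, b)]: 0.64

0.64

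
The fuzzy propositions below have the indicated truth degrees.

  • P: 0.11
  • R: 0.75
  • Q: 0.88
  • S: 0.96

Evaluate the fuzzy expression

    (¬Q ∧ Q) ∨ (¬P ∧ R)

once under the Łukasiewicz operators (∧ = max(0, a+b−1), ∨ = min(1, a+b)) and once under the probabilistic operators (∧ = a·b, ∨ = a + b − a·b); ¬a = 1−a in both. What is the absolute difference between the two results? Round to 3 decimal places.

0.063

Under Łukasiewicz:
  ¬Q = 1 − 0.88 = 0.12
  ¬Q ∧ Q = max(0, a+b−1) on (0.12, 0.88) = 0.00
  ¬P = 1 − 0.11 = 0.89
  ¬P ∧ R = max(0, a+b−1) on (0.89, 0.75) = 0.64
  (¬Q ∧ Q) ∨ (¬P ∧ R) = min(1, a+b) on (0.00, 0.64) = 0.64
  → value = 0.6400
Under probabilistic:
  ¬Q = 1 − 0.8800 = 0.1200
  ¬Q ∧ Q = a·b on (0.1200, 0.8800) = 0.1056
  ¬P = 1 − 0.1100 = 0.8900
  ¬P ∧ R = a·b on (0.8900, 0.7500) = 0.6675
  (¬Q ∧ Q) ∨ (¬P ∧ R) = a + b − a·b on (0.1056, 0.6675) = 0.7026
  → value = 0.7026
|0.6400 − 0.7026| = 0.063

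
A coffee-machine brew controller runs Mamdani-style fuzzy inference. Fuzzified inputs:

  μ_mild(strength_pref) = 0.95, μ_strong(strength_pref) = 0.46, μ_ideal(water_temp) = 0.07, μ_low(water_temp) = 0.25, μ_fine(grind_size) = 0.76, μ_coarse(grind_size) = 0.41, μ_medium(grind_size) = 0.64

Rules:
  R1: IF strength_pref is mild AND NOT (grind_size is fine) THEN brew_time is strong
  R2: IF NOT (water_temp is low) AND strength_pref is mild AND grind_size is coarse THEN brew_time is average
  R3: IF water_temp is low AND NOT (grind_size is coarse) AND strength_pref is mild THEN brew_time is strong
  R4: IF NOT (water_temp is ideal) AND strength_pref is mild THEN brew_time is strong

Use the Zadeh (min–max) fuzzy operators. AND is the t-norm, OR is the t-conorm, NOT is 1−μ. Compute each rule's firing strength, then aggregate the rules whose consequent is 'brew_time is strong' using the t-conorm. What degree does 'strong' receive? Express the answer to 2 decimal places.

0.93

R1: mild=0.95, ¬fine=1−0.76=0.24; AND[min(a, b)] → w = 0.24
R2: ¬low=1−0.25=0.75, mild=0.95, coarse=0.41; AND[min(a, b)] → w = 0.41
R3: low=0.25, ¬coarse=1−0.41=0.59, mild=0.95; AND[min(a, b)] → w = 0.25
R4: ¬ideal=1−0.07=0.93, mild=0.95; AND[min(a, b)] → w = 0.93
Rules with consequent 'strong': {R1, R3, R4} → strengths 0.24, 0.25, 0.93
Aggregate via t-conorm [max(a, b)]: 0.93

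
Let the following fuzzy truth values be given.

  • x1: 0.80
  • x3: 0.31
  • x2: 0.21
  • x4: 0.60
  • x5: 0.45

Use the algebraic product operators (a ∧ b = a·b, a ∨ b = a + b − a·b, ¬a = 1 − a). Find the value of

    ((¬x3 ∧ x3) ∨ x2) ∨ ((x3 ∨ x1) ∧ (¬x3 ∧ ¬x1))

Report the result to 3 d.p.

0.453

¬x3 = 1 − 0.3100 = 0.6900
¬x3 ∧ x3 = a·b on (0.6900, 0.3100) = 0.2139
(¬x3 ∧ x3) ∨ x2 = a + b − a·b on (0.2139, 0.2100) = 0.3790
x3 ∨ x1 = a + b − a·b on (0.3100, 0.8000) = 0.8620
¬x3 = 1 − 0.3100 = 0.6900
¬x1 = 1 − 0.8000 = 0.2000
¬x3 ∧ ¬x1 = a·b on (0.6900, 0.2000) = 0.1380
(x3 ∨ x1) ∧ (¬x3 ∧ ¬x1) = a·b on (0.8620, 0.1380) = 0.1190
((¬x3 ∧ x3) ∨ x2) ∨ ((x3 ∨ x1) ∧ (¬x3 ∧ ¬x1)) = a + b − a·b on (0.3790, 0.1190) = 0.4529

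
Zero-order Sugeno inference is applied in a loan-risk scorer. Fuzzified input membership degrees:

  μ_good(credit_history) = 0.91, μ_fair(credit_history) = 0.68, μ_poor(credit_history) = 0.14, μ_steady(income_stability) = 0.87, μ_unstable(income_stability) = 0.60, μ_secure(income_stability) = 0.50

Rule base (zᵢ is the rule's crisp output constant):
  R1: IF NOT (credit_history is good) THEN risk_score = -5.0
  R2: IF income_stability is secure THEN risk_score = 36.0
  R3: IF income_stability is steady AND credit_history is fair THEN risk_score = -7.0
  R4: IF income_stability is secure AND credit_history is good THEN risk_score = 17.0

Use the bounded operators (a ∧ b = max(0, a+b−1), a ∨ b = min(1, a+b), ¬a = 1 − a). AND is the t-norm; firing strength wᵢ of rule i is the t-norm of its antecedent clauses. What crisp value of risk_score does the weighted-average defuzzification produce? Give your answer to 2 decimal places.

13.34

R1 (z=-5.0): ¬good=1−0.91=0.09 → w = 0.09
R2 (z=36.0): secure=0.50 → w = 0.50
R3 (z=-7.0): steady=0.87, fair=0.68; AND[max(0, a+b−1)] → w = 0.55
R4 (z=17.0): secure=0.50, good=0.91; AND[max(0, a+b−1)] → w = 0.41
Weighted average = (0.09·-5.0 + 0.50·36.0 + 0.55·-7.0 + 0.41·17.0) / (0.09 + 0.50 + 0.55 + 0.41)
  = 20.6700 / 1.5500 = 13.34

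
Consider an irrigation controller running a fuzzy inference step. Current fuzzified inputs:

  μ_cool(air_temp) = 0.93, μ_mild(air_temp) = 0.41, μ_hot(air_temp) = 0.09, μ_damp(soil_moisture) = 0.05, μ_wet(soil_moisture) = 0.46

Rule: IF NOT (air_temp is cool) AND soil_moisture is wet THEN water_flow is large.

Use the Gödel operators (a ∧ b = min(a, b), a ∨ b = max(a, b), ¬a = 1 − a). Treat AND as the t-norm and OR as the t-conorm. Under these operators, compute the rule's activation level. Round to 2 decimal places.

0.07

firing strength: ¬cool=1−0.93=0.07, wet=0.46; AND[min(a, b)] → w = 0.07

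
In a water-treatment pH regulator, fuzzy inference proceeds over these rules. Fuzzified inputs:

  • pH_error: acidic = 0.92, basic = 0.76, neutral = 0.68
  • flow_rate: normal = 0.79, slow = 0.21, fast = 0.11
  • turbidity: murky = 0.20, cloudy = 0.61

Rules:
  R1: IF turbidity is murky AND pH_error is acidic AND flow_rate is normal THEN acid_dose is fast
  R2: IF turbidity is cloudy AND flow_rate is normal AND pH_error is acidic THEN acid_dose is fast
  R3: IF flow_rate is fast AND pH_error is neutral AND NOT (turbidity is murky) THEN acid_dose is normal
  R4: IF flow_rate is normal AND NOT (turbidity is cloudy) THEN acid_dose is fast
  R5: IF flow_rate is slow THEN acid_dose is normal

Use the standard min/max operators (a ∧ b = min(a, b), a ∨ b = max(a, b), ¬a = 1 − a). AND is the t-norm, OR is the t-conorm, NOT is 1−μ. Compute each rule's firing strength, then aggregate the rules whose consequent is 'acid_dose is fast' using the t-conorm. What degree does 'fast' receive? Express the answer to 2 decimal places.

0.61

R1: murky=0.20, acidic=0.92, normal=0.79; AND[min(a, b)] → w = 0.20
R2: cloudy=0.61, normal=0.79, acidic=0.92; AND[min(a, b)] → w = 0.61
R3: fast=0.11, neutral=0.68, ¬murky=1−0.20=0.80; AND[min(a, b)] → w = 0.11
R4: normal=0.79, ¬cloudy=1−0.61=0.39; AND[min(a, b)] → w = 0.39
R5: slow=0.21 → w = 0.21
Rules with consequent 'fast': {R1, R2, R4} → strengths 0.20, 0.61, 0.39
Aggregate via t-conorm [max(a, b)]: 0.61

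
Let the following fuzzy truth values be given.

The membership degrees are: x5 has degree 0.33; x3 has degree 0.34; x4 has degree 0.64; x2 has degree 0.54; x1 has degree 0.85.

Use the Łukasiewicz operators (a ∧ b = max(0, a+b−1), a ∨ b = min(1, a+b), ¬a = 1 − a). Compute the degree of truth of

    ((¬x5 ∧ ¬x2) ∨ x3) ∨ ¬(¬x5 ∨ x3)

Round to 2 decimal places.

0.47

¬x5 = 1 − 0.33 = 0.67
¬x2 = 1 − 0.54 = 0.46
¬x5 ∧ ¬x2 = max(0, a+b−1) on (0.67, 0.46) = 0.13
(¬x5 ∧ ¬x2) ∨ x3 = min(1, a+b) on (0.13, 0.34) = 0.47
¬x5 = 1 − 0.33 = 0.67
¬x5 ∨ x3 = min(1, a+b) on (0.67, 0.34) = 1.00
¬(¬x5 ∨ x3) = 1 − 1.00 = 0.00
((¬x5 ∧ ¬x2) ∨ x3) ∨ ¬(¬x5 ∨ x3) = min(1, a+b) on (0.47, 0.00) = 0.47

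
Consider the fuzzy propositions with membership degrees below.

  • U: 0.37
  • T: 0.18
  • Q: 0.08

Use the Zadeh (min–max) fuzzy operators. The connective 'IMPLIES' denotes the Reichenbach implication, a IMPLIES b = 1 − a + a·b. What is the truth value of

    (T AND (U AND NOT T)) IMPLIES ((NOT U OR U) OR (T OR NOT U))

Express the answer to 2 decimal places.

0.93

NOT T = 1 − 0.18 = 0.82
U AND NOT T = min(a, b) on (0.37, 0.82) = 0.37
T AND (U AND NOT T) = min(a, b) on (0.18, 0.37) = 0.18
NOT U = 1 − 0.37 = 0.63
NOT U OR U = max(a, b) on (0.63, 0.37) = 0.63
NOT U = 1 − 0.37 = 0.63
T OR NOT U = max(a, b) on (0.18, 0.63) = 0.63
(NOT U OR U) OR (T OR NOT U) = max(a, b) on (0.63, 0.63) = 0.63
(T AND (U AND NOT T)) IMPLIES ((NOT U OR U) OR (T OR NOT U))  [Reichenbach: 1 − a + a·b] with a=0.18, b=0.63 → 0.93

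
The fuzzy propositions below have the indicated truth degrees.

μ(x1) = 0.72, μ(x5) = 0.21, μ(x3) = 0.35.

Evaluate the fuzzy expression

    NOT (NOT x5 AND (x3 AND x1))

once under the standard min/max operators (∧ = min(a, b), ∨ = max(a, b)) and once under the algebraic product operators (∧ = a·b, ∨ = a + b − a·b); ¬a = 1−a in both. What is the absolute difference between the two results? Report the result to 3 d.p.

0.151

Under standard min/max:
  NOT x5 = 1 − 0.21 = 0.79
  x3 AND x1 = min(a, b) on (0.35, 0.72) = 0.35
  NOT x5 AND (x3 AND x1) = min(a, b) on (0.79, 0.35) = 0.35
  NOT (NOT x5 AND (x3 AND x1)) = 1 − 0.35 = 0.65
  → value = 0.6500
Under algebraic product:
  NOT x5 = 1 − 0.2100 = 0.7900
  x3 AND x1 = a·b on (0.3500, 0.7200) = 0.2520
  NOT x5 AND (x3 AND x1) = a·b on (0.7900, 0.2520) = 0.1991
  NOT (NOT x5 AND (x3 AND x1)) = 1 − 0.1991 = 0.8009
  → value = 0.8009
|0.6500 − 0.8009| = 0.151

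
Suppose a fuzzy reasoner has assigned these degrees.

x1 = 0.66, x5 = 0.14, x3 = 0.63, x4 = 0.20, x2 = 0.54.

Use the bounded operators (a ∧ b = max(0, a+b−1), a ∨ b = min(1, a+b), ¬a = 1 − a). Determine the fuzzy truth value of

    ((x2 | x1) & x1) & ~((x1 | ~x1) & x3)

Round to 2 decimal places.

x2 | x1 = min(1, a+b) on (0.54, 0.66) = 1.00
(x2 | x1) & x1 = max(0, a+b−1) on (1.00, 0.66) = 0.66
~x1 = 1 − 0.66 = 0.34
x1 | ~x1 = min(1, a+b) on (0.66, 0.34) = 1.00
(x1 | ~x1) & x3 = max(0, a+b−1) on (1.00, 0.63) = 0.63
~((x1 | ~x1) & x3) = 1 − 0.63 = 0.37
((x2 | x1) & x1) & ~((x1 | ~x1) & x3) = max(0, a+b−1) on (0.66, 0.37) = 0.03

0.03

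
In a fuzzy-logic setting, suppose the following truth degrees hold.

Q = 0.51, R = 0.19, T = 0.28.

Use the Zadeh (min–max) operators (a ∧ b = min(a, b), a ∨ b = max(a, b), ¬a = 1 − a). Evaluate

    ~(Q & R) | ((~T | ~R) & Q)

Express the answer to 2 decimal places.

Q & R = min(a, b) on (0.51, 0.19) = 0.19
~(Q & R) = 1 − 0.19 = 0.81
~T = 1 − 0.28 = 0.72
~R = 1 − 0.19 = 0.81
~T | ~R = max(a, b) on (0.72, 0.81) = 0.81
(~T | ~R) & Q = min(a, b) on (0.81, 0.51) = 0.51
~(Q & R) | ((~T | ~R) & Q) = max(a, b) on (0.81, 0.51) = 0.81

0.81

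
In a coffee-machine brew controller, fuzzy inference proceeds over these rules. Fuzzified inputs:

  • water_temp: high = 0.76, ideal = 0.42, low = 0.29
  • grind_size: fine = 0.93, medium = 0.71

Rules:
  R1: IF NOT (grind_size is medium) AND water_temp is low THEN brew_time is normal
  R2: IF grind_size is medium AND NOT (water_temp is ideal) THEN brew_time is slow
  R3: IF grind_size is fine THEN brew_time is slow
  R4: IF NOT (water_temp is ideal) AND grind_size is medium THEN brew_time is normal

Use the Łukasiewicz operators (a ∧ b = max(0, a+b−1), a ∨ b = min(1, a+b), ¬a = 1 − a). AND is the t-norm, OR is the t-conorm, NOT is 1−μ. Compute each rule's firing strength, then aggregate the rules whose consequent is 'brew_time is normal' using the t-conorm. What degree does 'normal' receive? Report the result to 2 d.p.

0.29

R1: ¬medium=1−0.71=0.29, low=0.29; AND[max(0, a+b−1)] → w = 0.00
R2: medium=0.71, ¬ideal=1−0.42=0.58; AND[max(0, a+b−1)] → w = 0.29
R3: fine=0.93 → w = 0.93
R4: ¬ideal=1−0.42=0.58, medium=0.71; AND[max(0, a+b−1)] → w = 0.29
Rules with consequent 'normal': {R1, R4} → strengths 0.00, 0.29
Aggregate via t-conorm [min(1, a+b)]: 0.29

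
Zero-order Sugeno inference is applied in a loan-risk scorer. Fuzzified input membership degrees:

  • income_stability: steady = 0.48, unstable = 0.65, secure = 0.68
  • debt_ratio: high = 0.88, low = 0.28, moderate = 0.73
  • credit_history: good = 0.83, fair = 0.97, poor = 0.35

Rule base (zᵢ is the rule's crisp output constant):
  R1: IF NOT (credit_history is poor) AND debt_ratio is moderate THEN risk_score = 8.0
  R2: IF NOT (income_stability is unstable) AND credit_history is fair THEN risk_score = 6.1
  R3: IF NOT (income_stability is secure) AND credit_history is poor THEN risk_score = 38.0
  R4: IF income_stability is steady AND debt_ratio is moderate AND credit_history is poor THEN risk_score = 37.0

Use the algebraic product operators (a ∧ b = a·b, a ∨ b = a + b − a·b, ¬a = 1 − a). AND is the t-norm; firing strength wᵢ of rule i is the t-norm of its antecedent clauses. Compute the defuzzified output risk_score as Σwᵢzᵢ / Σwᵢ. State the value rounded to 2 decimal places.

R1 (z=8.0): ¬poor=1−0.35=0.65, moderate=0.73; AND[a·b] → w = 0.4745
R2 (z=6.1): ¬unstable=1−0.65=0.35, fair=0.97; AND[a·b] → w = 0.3395
R3 (z=38.0): ¬secure=1−0.68=0.32, poor=0.35; AND[a·b] → w = 0.1120
R4 (z=37.0): steady=0.48, moderate=0.73, poor=0.35; AND[a·b] → w = 0.1226
Weighted average = (0.4745·8.0 + 0.3395·6.1 + 0.1120·38.0 + 0.1226·37.0) / (0.4745 + 0.3395 + 0.1120 + 0.1226)
  = 14.6606 / 1.0486 = 13.98

13.98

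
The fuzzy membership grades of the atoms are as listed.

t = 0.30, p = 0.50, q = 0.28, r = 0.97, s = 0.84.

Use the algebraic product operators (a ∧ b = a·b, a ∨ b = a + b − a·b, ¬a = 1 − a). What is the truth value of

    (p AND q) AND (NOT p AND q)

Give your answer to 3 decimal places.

0.020

p AND q = a·b on (0.5000, 0.2800) = 0.1400
NOT p = 1 − 0.5000 = 0.5000
NOT p AND q = a·b on (0.5000, 0.2800) = 0.1400
(p AND q) AND (NOT p AND q) = a·b on (0.1400, 0.1400) = 0.0196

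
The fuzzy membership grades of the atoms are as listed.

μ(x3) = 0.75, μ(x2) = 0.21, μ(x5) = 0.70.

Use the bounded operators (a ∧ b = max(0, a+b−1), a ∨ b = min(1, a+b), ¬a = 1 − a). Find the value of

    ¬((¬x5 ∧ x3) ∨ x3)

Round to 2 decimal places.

¬x5 = 1 − 0.70 = 0.30
¬x5 ∧ x3 = max(0, a+b−1) on (0.30, 0.75) = 0.05
(¬x5 ∧ x3) ∨ x3 = min(1, a+b) on (0.05, 0.75) = 0.80
¬((¬x5 ∧ x3) ∨ x3) = 1 − 0.80 = 0.20

0.20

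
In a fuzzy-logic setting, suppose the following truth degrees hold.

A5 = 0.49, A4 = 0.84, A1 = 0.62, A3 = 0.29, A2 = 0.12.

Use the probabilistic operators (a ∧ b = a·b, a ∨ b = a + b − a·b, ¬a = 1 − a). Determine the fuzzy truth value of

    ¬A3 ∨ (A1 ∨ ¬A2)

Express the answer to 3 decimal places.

0.987

¬A3 = 1 − 0.2900 = 0.7100
¬A2 = 1 − 0.1200 = 0.8800
A1 ∨ ¬A2 = a + b − a·b on (0.6200, 0.8800) = 0.9544
¬A3 ∨ (A1 ∨ ¬A2) = a + b − a·b on (0.7100, 0.9544) = 0.9868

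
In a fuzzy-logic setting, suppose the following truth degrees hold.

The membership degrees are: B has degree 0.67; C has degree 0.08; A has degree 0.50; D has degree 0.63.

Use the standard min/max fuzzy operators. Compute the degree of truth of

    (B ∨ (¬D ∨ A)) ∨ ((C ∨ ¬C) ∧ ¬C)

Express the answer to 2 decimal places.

¬D = 1 − 0.63 = 0.37
¬D ∨ A = max(a, b) on (0.37, 0.50) = 0.50
B ∨ (¬D ∨ A) = max(a, b) on (0.67, 0.50) = 0.67
¬C = 1 − 0.08 = 0.92
C ∨ ¬C = max(a, b) on (0.08, 0.92) = 0.92
¬C = 1 − 0.08 = 0.92
(C ∨ ¬C) ∧ ¬C = min(a, b) on (0.92, 0.92) = 0.92
(B ∨ (¬D ∨ A)) ∨ ((C ∨ ¬C) ∧ ¬C) = max(a, b) on (0.67, 0.92) = 0.92

0.92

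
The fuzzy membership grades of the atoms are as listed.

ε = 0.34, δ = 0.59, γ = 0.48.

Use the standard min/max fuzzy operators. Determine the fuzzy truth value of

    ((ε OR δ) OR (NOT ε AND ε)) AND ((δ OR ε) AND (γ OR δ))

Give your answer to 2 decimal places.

0.59

ε OR δ = max(a, b) on (0.34, 0.59) = 0.59
NOT ε = 1 − 0.34 = 0.66
NOT ε AND ε = min(a, b) on (0.66, 0.34) = 0.34
(ε OR δ) OR (NOT ε AND ε) = max(a, b) on (0.59, 0.34) = 0.59
δ OR ε = max(a, b) on (0.59, 0.34) = 0.59
γ OR δ = max(a, b) on (0.48, 0.59) = 0.59
(δ OR ε) AND (γ OR δ) = min(a, b) on (0.59, 0.59) = 0.59
((ε OR δ) OR (NOT ε AND ε)) AND ((δ OR ε) AND (γ OR δ)) = min(a, b) on (0.59, 0.59) = 0.59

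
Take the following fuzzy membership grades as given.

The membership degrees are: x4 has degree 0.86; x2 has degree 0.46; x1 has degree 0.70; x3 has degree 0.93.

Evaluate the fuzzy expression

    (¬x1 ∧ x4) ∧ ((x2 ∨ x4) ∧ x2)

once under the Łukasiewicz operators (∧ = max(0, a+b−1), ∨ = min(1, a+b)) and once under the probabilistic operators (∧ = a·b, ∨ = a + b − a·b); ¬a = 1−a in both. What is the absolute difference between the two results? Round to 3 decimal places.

0.110

Under Łukasiewicz:
  ¬x1 = 1 − 0.70 = 0.30
  ¬x1 ∧ x4 = max(0, a+b−1) on (0.30, 0.86) = 0.16
  x2 ∨ x4 = min(1, a+b) on (0.46, 0.86) = 1.00
  (x2 ∨ x4) ∧ x2 = max(0, a+b−1) on (1.00, 0.46) = 0.46
  (¬x1 ∧ x4) ∧ ((x2 ∨ x4) ∧ x2) = max(0, a+b−1) on (0.16, 0.46) = 0.00
  → value = 0.0000
Under probabilistic:
  ¬x1 = 1 − 0.7000 = 0.3000
  ¬x1 ∧ x4 = a·b on (0.3000, 0.8600) = 0.2580
  x2 ∨ x4 = a + b − a·b on (0.4600, 0.8600) = 0.9244
  (x2 ∨ x4) ∧ x2 = a·b on (0.9244, 0.4600) = 0.4252
  (¬x1 ∧ x4) ∧ ((x2 ∨ x4) ∧ x2) = a·b on (0.2580, 0.4252) = 0.1097
  → value = 0.1097
|0.0000 − 0.1097| = 0.110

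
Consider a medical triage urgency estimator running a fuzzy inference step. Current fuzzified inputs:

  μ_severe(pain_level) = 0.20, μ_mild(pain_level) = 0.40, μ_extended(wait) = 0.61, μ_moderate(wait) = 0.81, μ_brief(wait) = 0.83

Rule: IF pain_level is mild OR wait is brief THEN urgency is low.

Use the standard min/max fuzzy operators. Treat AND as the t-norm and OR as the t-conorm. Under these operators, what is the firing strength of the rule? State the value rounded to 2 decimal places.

0.83

firing strength: mild=0.40, brief=0.83; OR[max(a, b)] → w = 0.83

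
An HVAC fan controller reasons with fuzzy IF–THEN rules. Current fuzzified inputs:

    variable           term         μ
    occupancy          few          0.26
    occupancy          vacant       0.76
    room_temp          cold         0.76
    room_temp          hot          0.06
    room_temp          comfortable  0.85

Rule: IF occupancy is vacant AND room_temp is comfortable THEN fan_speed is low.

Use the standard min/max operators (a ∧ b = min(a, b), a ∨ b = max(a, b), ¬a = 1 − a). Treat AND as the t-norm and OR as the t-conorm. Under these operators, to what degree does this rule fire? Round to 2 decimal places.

firing strength: vacant=0.76, comfortable=0.85; AND[min(a, b)] → w = 0.76

0.76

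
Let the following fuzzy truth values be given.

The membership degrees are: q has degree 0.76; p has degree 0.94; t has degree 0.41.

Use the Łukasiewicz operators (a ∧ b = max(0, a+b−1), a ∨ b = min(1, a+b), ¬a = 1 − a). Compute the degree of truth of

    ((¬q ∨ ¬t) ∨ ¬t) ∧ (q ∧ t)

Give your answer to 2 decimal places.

0.17

¬q = 1 − 0.76 = 0.24
¬t = 1 − 0.41 = 0.59
¬q ∨ ¬t = min(1, a+b) on (0.24, 0.59) = 0.83
¬t = 1 − 0.41 = 0.59
(¬q ∨ ¬t) ∨ ¬t = min(1, a+b) on (0.83, 0.59) = 1.00
q ∧ t = max(0, a+b−1) on (0.76, 0.41) = 0.17
((¬q ∨ ¬t) ∨ ¬t) ∧ (q ∧ t) = max(0, a+b−1) on (1.00, 0.17) = 0.17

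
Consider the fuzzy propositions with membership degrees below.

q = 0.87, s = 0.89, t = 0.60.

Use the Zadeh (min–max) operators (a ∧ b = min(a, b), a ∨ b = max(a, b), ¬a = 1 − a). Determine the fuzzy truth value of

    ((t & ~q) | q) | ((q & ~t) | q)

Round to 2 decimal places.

~q = 1 − 0.87 = 0.13
t & ~q = min(a, b) on (0.60, 0.13) = 0.13
(t & ~q) | q = max(a, b) on (0.13, 0.87) = 0.87
~t = 1 − 0.60 = 0.40
q & ~t = min(a, b) on (0.87, 0.40) = 0.40
(q & ~t) | q = max(a, b) on (0.40, 0.87) = 0.87
((t & ~q) | q) | ((q & ~t) | q) = max(a, b) on (0.87, 0.87) = 0.87

0.87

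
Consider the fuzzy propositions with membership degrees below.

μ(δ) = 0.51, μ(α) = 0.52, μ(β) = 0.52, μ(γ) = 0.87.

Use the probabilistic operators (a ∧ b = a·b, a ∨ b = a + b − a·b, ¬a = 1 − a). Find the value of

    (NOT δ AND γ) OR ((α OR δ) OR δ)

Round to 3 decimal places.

NOT δ = 1 − 0.5100 = 0.4900
NOT δ AND γ = a·b on (0.4900, 0.8700) = 0.4263
α OR δ = a + b − a·b on (0.5200, 0.5100) = 0.7648
(α OR δ) OR δ = a + b − a·b on (0.7648, 0.5100) = 0.8848
(NOT δ AND γ) OR ((α OR δ) OR δ) = a + b − a·b on (0.4263, 0.8848) = 0.9339

0.934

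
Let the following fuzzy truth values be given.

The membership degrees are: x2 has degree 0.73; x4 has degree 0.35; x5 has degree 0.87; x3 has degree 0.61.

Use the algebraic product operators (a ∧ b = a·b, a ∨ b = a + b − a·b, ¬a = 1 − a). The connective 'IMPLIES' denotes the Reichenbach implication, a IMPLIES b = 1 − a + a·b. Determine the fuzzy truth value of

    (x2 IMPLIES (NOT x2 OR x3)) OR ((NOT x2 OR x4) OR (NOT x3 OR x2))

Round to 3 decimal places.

NOT x2 = 1 − 0.7300 = 0.2700
NOT x2 OR x3 = a + b − a·b on (0.2700, 0.6100) = 0.7153
x2 IMPLIES (NOT x2 OR x3)  [Reichenbach: 1 − a + a·b] with a=0.7300, b=0.7153 → 0.7922
NOT x2 = 1 − 0.7300 = 0.2700
NOT x2 OR x4 = a + b − a·b on (0.2700, 0.3500) = 0.5255
NOT x3 = 1 − 0.6100 = 0.3900
NOT x3 OR x2 = a + b − a·b on (0.3900, 0.7300) = 0.8353
(NOT x2 OR x4) OR (NOT x3 OR x2) = a + b − a·b on (0.5255, 0.8353) = 0.9218
(x2 IMPLIES (NOT x2 OR x3)) OR ((NOT x2 OR x4) OR (NOT x3 OR x2)) = a + b − a·b on (0.7922, 0.9218) = 0.9838

0.984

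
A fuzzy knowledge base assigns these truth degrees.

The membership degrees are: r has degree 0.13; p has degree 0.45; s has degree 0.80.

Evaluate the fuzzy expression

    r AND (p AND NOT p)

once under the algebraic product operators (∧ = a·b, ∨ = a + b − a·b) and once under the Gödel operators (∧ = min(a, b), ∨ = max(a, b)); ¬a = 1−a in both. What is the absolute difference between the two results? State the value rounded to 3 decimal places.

0.098

Under algebraic product:
  NOT p = 1 − 0.4500 = 0.5500
  p AND NOT p = a·b on (0.4500, 0.5500) = 0.2475
  r AND (p AND NOT p) = a·b on (0.1300, 0.2475) = 0.0322
  → value = 0.0322
Under Gödel:
  NOT p = 1 − 0.45 = 0.55
  p AND NOT p = min(a, b) on (0.45, 0.55) = 0.45
  r AND (p AND NOT p) = min(a, b) on (0.13, 0.45) = 0.13
  → value = 0.1300
|0.0322 − 0.1300| = 0.098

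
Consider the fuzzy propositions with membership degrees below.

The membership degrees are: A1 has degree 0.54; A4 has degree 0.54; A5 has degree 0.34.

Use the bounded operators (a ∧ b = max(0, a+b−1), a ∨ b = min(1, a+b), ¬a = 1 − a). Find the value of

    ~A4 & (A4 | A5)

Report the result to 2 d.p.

~A4 = 1 − 0.54 = 0.46
A4 | A5 = min(1, a+b) on (0.54, 0.34) = 0.88
~A4 & (A4 | A5) = max(0, a+b−1) on (0.46, 0.88) = 0.34

0.34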